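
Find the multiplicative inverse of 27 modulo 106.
55

gcd(27, 106) = 1, so the inverse exists.
Extended Euclidean algorithm on (106, 27):
106 = 3 × 27 + 25  ⟹  25 = (1)·106 + (-3)·27
27 = 1 × 25 + 2  ⟹  2 = (-1)·106 + (4)·27
25 = 12 × 2 + 1  ⟹  1 = (13)·106 + (-51)·27
So (-51)·27 ≡ 1 (mod 106), i.e. 27^(-1) ≡ -51 ≡ 55 (mod 106).
Check: 27 × 55 = 1485 ≡ 1 (mod 106)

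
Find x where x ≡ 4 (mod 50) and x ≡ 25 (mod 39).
454

Using Chinese Remainder Theorem:
M = 50 × 39 = 1950
M1 = 39, M2 = 50
y1 = 39^(-1) mod 50 = 9
y2 = 50^(-1) mod 39 = 32
x = (4×39×9 + 25×50×32) mod 1950 = 454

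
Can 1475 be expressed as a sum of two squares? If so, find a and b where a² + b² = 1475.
Not possible

Factorization: 1475 = 5^2 × 59
By Fermat: n is sum of two squares iff every prime p ≡ 3 (mod 4) appears to even power.
Prime(s) ≡ 3 (mod 4) with odd exponent: [(59, 1)]
Therefore 1475 cannot be expressed as a² + b².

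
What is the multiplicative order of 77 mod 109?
36

109 is prime, so ord(77) divides φ(109) = 108.
Divisors of 108: 1, 2, 3, 4, 6, 9, 12, 18, 27, 36, 54, 108.
Repeated squaring: 77^1 ≡ 77, 77^2 ≡ 43, 77^4 ≡ 105, 77^8 ≡ 16, 77^16 ≡ 38, 77^32 ≡ 27, 77^64 ≡ 75 (mod 109).
Test 77^d mod 109 for each divisor d in increasing order:
77^1 ≡ 77
77^2 ≡ 43
77^3 = 77^2·77^1 ≡ 41
77^4 ≡ 105
77^6 = 77^4·77^2 ≡ 46
77^9 = 77^8·77^1 ≡ 33
77^12 = 77^8·77^4 ≡ 45
77^18 = 77^16·77^2 ≡ 108
77^27 = 77^16·77^8·77^2·77^1 ≡ 76
77^36 = 77^32·77^4 ≡ 1  ← first divisor giving 1
The order is 36.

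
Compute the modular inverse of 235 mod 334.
307

gcd(235, 334) = 1, so the inverse exists.
Extended Euclidean algorithm on (334, 235):
334 = 1 × 235 + 99  ⟹  99 = (1)·334 + (-1)·235
235 = 2 × 99 + 37  ⟹  37 = (-2)·334 + (3)·235
99 = 2 × 37 + 25  ⟹  25 = (5)·334 + (-7)·235
37 = 1 × 25 + 12  ⟹  12 = (-7)·334 + (10)·235
25 = 2 × 12 + 1  ⟹  1 = (19)·334 + (-27)·235
So (-27)·235 ≡ 1 (mod 334), i.e. 235^(-1) ≡ -27 ≡ 307 (mod 334).
Check: 235 × 307 = 72145 ≡ 1 (mod 334)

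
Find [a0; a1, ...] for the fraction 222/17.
[13; 17]

Euclidean algorithm steps:
222 = 13 × 17 + 1
17 = 17 × 1 + 0
Continued fraction: [13; 17]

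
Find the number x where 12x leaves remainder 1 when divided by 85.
78

gcd(12, 85) = 1, so the inverse exists.
Extended Euclidean algorithm on (85, 12):
85 = 7 × 12 + 1  ⟹  1 = (1)·85 + (-7)·12
So (-7)·12 ≡ 1 (mod 85), i.e. 12^(-1) ≡ -7 ≡ 78 (mod 85).
Check: 12 × 78 = 936 ≡ 1 (mod 85)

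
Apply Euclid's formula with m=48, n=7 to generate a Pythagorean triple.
(2255, 672, 2353)

Euclid's formula: a = m² - n², b = 2mn, c = m² + n²
m = 48, n = 7
a = 48² - 7² = 2304 - 49 = 2255
b = 2 × 48 × 7 = 672
c = 48² + 7² = 2304 + 49 = 2353
Verification: 2255² + 672² = 5085025 + 451584 = 5536609 = 2353² ✓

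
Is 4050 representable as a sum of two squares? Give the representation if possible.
9² + 63² (a=9, b=63)

Factorization: 4050 = 2 × 3^4 × 5^2
By Fermat: n is sum of two squares iff every prime p ≡ 3 (mod 4) appears to even power.
All primes ≡ 3 (mod 4) appear to even power.
Search a = 0, 1, 2, … for 4050 - a² a perfect square: first hit at a = 9: 4050 - 81 = 3969 = 63².
4050 = 9² + 63² = 81 + 3969 ✓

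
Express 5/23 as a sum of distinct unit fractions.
1/5 + 1/58 + 1/6670

Greedy algorithm:
5/23: ceiling(23/5) = 5, use 1/5
2/115: ceiling(115/2) = 58, use 1/58
1/6670: ceiling(6670/1) = 6670, use 1/6670
Result: 5/23 = 1/5 + 1/58 + 1/6670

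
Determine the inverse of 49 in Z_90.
79

gcd(49, 90) = 1, so the inverse exists.
Extended Euclidean algorithm on (90, 49):
90 = 1 × 49 + 41  ⟹  41 = (1)·90 + (-1)·49
49 = 1 × 41 + 8  ⟹  8 = (-1)·90 + (2)·49
41 = 5 × 8 + 1  ⟹  1 = (6)·90 + (-11)·49
So (-11)·49 ≡ 1 (mod 90), i.e. 49^(-1) ≡ -11 ≡ 79 (mod 90).
Check: 49 × 79 = 3871 ≡ 1 (mod 90)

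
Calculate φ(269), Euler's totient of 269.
268

269 = 269
φ(n) = n × ∏(1 - 1/p) for each prime p dividing n
φ(269) = 269 × (1 - 1/269) = 268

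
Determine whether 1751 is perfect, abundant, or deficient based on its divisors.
deficient

Proper divisors of 1751: sum = 1 + 17 + 103 = 121
Since 121 < 1751, 1751 is deficient.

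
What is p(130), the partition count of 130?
5371315400

p(n) counts ways to write n as a sum of positive integers (order ignored).
Euler's pentagonal recurrence: p(k) = p(k-1) + p(k-2) - p(k-5) - p(k-7) + p(k-12) + p(k-15) - ... (offsets j(3j∓1)/2, signs ++--, p(0)=1, p(<0)=0).
DP table for k = 0..129: p(0)=1, p(1)=1, p(2)=2, p(3)=3, p(4)=5, p(5)=7, p(6)=11, p(7)=15, p(8)=22, p(9)=30, p(10)=42, p(11)=56, p(12)=77, p(13)=101, p(14)=135, p(15)=176, p(16)=231, p(17)=297, p(18)=385, p(19)=490, p(20)=627, p(21)=792, p(22)=1002, p(23)=1255, p(24)=1575, p(25)=1958, p(26)=2436, p(27)=3010, p(28)=3718, p(29)=4565, p(30)=5604, p(31)=6842, p(32)=8349, p(33)=10143, p(34)=12310, p(35)=14883, p(36)=17977, p(37)=21637, p(38)=26015, p(39)=31185, p(40)=37338, p(41)=44583, p(42)=53174, p(43)=63261, p(44)=75175, p(45)=89134, p(46)=105558, p(47)=124754, p(48)=147273, p(49)=173525, p(50)=204226, p(51)=239943, p(52)=281589, p(53)=329931, p(54)=386155, p(55)=451276, p(56)=526823, p(57)=614154, p(58)=715220, p(59)=831820, p(60)=966467, p(61)=1121505, p(62)=1300156, p(63)=1505499, p(64)=1741630, p(65)=2012558, p(66)=2323520, p(67)=2679689, p(68)=3087735, p(69)=3554345, p(70)=4087968, p(71)=4697205, p(72)=5392783, p(73)=6185689, p(74)=7089500, p(75)=8118264, p(76)=9289091, p(77)=10619863, p(78)=12132164, p(79)=13848650, p(80)=15796476, p(81)=18004327, p(82)=20506255, p(83)=23338469, p(84)=26543660, p(85)=30167357, p(86)=34262962, p(87)=38887673, p(88)=44108109, p(89)=49995925, p(90)=56634173, p(91)=64112359, p(92)=72533807, p(93)=82010177, p(94)=92669720, p(95)=104651419, p(96)=118114304, p(97)=133230930, p(98)=150198136, p(99)=169229875, p(100)=190569292, p(101)=214481126, p(102)=241265379, p(103)=271248950, p(104)=304801365, p(105)=342325709, p(106)=384276336, p(107)=431149389, p(108)=483502844, p(109)=541946240, p(110)=607163746, p(111)=679903203, p(112)=761002156, p(113)=851376628, p(114)=952050665, p(115)=1064144451, p(116)=1188908248, p(117)=1327710076, p(118)=1482074143, p(119)=1653668665, p(120)=1844349560, p(121)=2056148051, p(122)=2291320912, p(123)=2552338241, p(124)=2841940500, p(125)=3163127352, p(126)=3519222692, p(127)=3913864295, p(128)=4351078600, p(129)=4835271870.
Final step: p(130) = p(129) + p(128) - p(125) - p(123) + p(118) + p(115) - p(108) - p(104) + p(95) + p(90) - p(79) - p(73) + p(60) + p(53) - p(38) - p(30) + p(13) + p(4)
= 4835271870 + 4351078600 - 3163127352 - 2552338241 + 1482074143 + 1064144451 - 483502844 - 304801365 + 104651419 + 56634173 - 13848650 - 6185689 + 966467 + 329931 - 26015 - 5604 + 101 + 5
= 5371315400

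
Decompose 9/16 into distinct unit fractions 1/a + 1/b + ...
1/2 + 1/16

Greedy algorithm:
9/16: ceiling(16/9) = 2, use 1/2
1/16: ceiling(16/1) = 16, use 1/16
Result: 9/16 = 1/2 + 1/16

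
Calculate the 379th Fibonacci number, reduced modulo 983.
910

Matrix identity: Q^n = [[F_(n+1), F_n], [F_n, F_(n-1)]] with Q = [[1,1],[1,0]].
n = 379 = 101111011₂. Square-and-multiply, entries mod 983:
Q^1 = [[1,1],[1,0]]
Q^2 = (Q^1)² = [[2,1],[1,1]]
Q^5 = (Q^2)²·Q = [[8,5],[5,3]]
Q^11 = (Q^5)²·Q = [[144,89],[89,55]]
Q^23 = (Q^11)²·Q = [[167,150],[150,17]]
Q^47 = (Q^23)²·Q = [[332,256],[256,76]]
Q^94 = (Q^47)² = [[786,250],[250,536]]
Q^189 = (Q^94)²·Q = [[272,60],[60,212]]
Q^379 = (Q^189)²·Q = [[460,910],[910,533]]
F_379 mod 983 = Q^379[0][1] = 910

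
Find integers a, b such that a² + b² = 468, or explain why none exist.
12² + 18² (a=12, b=18)

Factorization: 468 = 2^2 × 3^2 × 13
By Fermat: n is sum of two squares iff every prime p ≡ 3 (mod 4) appears to even power.
All primes ≡ 3 (mod 4) appear to even power.
Search a = 0, 1, 2, … for 468 - a² a perfect square: first hit at a = 12: 468 - 144 = 324 = 18².
468 = 12² + 18² = 144 + 324 ✓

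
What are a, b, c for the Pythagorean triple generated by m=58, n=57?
(115, 6612, 6613)

Euclid's formula: a = m² - n², b = 2mn, c = m² + n²
m = 58, n = 57
a = 58² - 57² = 3364 - 3249 = 115
b = 2 × 58 × 57 = 6612
c = 58² + 57² = 3364 + 3249 = 6613
Verification: 115² + 6612² = 13225 + 43718544 = 43731769 = 6613² ✓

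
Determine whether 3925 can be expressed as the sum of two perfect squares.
9² + 62² (a=9, b=62)

Factorization: 3925 = 5^2 × 157
By Fermat: n is sum of two squares iff every prime p ≡ 3 (mod 4) appears to even power.
All primes ≡ 3 (mod 4) appear to even power.
Search a = 0, 1, 2, … for 3925 - a² a perfect square: first hit at a = 9: 3925 - 81 = 3844 = 62².
3925 = 9² + 62² = 81 + 3844 ✓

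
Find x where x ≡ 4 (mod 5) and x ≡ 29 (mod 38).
29

Using Chinese Remainder Theorem:
M = 5 × 38 = 190
M1 = 38, M2 = 5
y1 = 38^(-1) mod 5 = 2
y2 = 5^(-1) mod 38 = 23
x = (4×38×2 + 29×5×23) mod 190 = 29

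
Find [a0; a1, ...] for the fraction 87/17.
[5; 8, 2]

Euclidean algorithm steps:
87 = 5 × 17 + 2
17 = 8 × 2 + 1
2 = 2 × 1 + 0
Continued fraction: [5; 8, 2]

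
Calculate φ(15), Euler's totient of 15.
8

15 = 3 × 5
φ(n) = n × ∏(1 - 1/p) for each prime p dividing n
φ(15) = 15 × (1 - 1/3) × (1 - 1/5) = 8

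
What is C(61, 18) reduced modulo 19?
0

Using Lucas' theorem:
Write n=61 and k=18 in base 19:
n in base 19: [3, 4]
k in base 19: [0, 18]
C(61,18) mod 19 = ∏ C(n_i, k_i) mod 19
Digit binomials (mod 19): C(3,0) = 1; C(4,18) = 0 (k_i > n_i)
Product: 1 × 0 = 0 ≡ 0 (mod 19)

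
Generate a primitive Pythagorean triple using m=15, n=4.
(209, 120, 241)

Euclid's formula: a = m² - n², b = 2mn, c = m² + n²
m = 15, n = 4
a = 15² - 4² = 225 - 16 = 209
b = 2 × 15 × 4 = 120
c = 15² + 4² = 225 + 16 = 241
Verification: 209² + 120² = 43681 + 14400 = 58081 = 241² ✓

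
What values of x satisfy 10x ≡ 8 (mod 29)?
x ≡ 24 (mod 29)

gcd(10, 29) = 1, which divides 8, so solutions exist.
Find 10^(-1) mod 29 by the extended Euclidean algorithm:
29 = 2 × 10 + 9  ⟹  9 = (1)·29 + (-2)·10
10 = 1 × 9 + 1  ⟹  1 = (-1)·29 + (3)·10
So (3)·10 ≡ 1 (mod 29), i.e. 10^(-1) ≡ 3 (mod 29).
x ≡ 3 × 8 = 24 ≡ 24 (mod 29).
Check: 10 × 24 = 240 ≡ 8 (mod 29).
Unique solution: x ≡ 24 (mod 29)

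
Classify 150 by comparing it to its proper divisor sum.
abundant

Proper divisors of 150: sum = 1 + 2 + 3 + 5 + 6 + 10 + 15 + 25 + 30 + 50 + 75 = 222
Since 222 > 150, 150 is abundant.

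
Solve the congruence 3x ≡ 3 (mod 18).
x ≡ 1 (mod 6)

gcd(3, 18) = 3, which divides 3, so solutions exist.
Divide through by 3: x ≡ 1 (mod 6).
The coefficient of x is now 1, so x ≡ 1 (mod 6).
Check: 3 × 1 = 3 ≡ 3 (mod 18).
x ≡ 1 (mod 6), giving 3 solutions mod 18.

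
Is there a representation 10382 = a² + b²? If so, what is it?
Not possible

Factorization: 10382 = 2 × 29 × 179
By Fermat: n is sum of two squares iff every prime p ≡ 3 (mod 4) appears to even power.
Prime(s) ≡ 3 (mod 4) with odd exponent: [(179, 1)]
Therefore 10382 cannot be expressed as a² + b².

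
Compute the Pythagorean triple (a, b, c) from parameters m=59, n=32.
(2457, 3776, 4505)

Euclid's formula: a = m² - n², b = 2mn, c = m² + n²
m = 59, n = 32
a = 59² - 32² = 3481 - 1024 = 2457
b = 2 × 59 × 32 = 3776
c = 59² + 32² = 3481 + 1024 = 4505
Verification: 2457² + 3776² = 6036849 + 14258176 = 20295025 = 4505² ✓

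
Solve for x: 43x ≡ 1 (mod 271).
208

gcd(43, 271) = 1, so the inverse exists.
Extended Euclidean algorithm on (271, 43):
271 = 6 × 43 + 13  ⟹  13 = (1)·271 + (-6)·43
43 = 3 × 13 + 4  ⟹  4 = (-3)·271 + (19)·43
13 = 3 × 4 + 1  ⟹  1 = (10)·271 + (-63)·43
So (-63)·43 ≡ 1 (mod 271), i.e. 43^(-1) ≡ -63 ≡ 208 (mod 271).
Check: 43 × 208 = 8944 ≡ 1 (mod 271)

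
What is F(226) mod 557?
113

Matrix identity: Q^n = [[F_(n+1), F_n], [F_n, F_(n-1)]] with Q = [[1,1],[1,0]].
n = 226 = 11100010₂. Square-and-multiply, entries mod 557:
Q^1 = [[1,1],[1,0]]
Q^3 = (Q^1)²·Q = [[3,2],[2,1]]
Q^7 = (Q^3)²·Q = [[21,13],[13,8]]
Q^14 = (Q^7)² = [[53,377],[377,233]]
Q^28 = (Q^14)² = [[118,321],[321,354]]
Q^56 = (Q^28)² = [[552,8],[8,544]]
Q^113 = (Q^56)²·Q = [[502,89],[89,413]]
Q^226 = (Q^113)² = [[363,113],[113,250]]
F_226 mod 557 = Q^226[0][1] = 113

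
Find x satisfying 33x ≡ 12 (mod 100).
x ≡ 64 (mod 100)

gcd(33, 100) = 1, which divides 12, so solutions exist.
Find 33^(-1) mod 100 by the extended Euclidean algorithm:
100 = 3 × 33 + 1  ⟹  1 = (1)·100 + (-3)·33
So (-3)·33 ≡ 1 (mod 100), i.e. 33^(-1) ≡ -3 ≡ 97 (mod 100).
x ≡ 97 × 12 = 1164 ≡ 64 (mod 100).
Check: 33 × 64 = 2112 ≡ 12 (mod 100).
Unique solution: x ≡ 64 (mod 100)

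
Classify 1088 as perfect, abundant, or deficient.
abundant

Proper divisors of 1088: sum = 1 + 2 + 4 + 8 + 16 + 17 + 32 + 34 + 64 + 68 + 136 + 272 + 544 = 1198
Since 1198 > 1088, 1088 is abundant.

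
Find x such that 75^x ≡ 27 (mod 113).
53

Baby-step giant-step with step n = ⌈√113⌉ = 11.
Baby steps 75^j mod 113 (j:value) for j=0..10: 0:1, 1:75, 2:88, 3:46, 4:60, 5:93, 6:82, 7:48, 8:97, 9:43, 10:61.
Giant-step multiplier: 75^(-11) ≡ 75^(112-11) = 75^101 ≡ 37 (mod 113).
Giant steps γ_i = 27·37^i mod 113: γ_0=27, γ_1=95, γ_2=12, γ_3=105, γ_4=43 (in table at j=9).
x = i·n + j = 4·11 + 9 = 53.
Check: 75^53 ≡ 27 (mod 113).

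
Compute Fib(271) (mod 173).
75

Matrix identity: Q^n = [[F_(n+1), F_n], [F_n, F_(n-1)]] with Q = [[1,1],[1,0]].
n = 271 = 100001111₂. Square-and-multiply, entries mod 173:
Q^1 = [[1,1],[1,0]]
Q^2 = (Q^1)² = [[2,1],[1,1]]
Q^4 = (Q^2)² = [[5,3],[3,2]]
Q^8 = (Q^4)² = [[34,21],[21,13]]
Q^16 = (Q^8)² = [[40,122],[122,91]]
Q^33 = (Q^16)²·Q = [[115,49],[49,66]]
Q^67 = (Q^33)²·Q = [[102,56],[56,46]]
Q^135 = (Q^67)²·Q = [[30,46],[46,157]]
Q^271 = (Q^135)²·Q = [[27,75],[75,125]]
F_271 mod 173 = Q^271[0][1] = 75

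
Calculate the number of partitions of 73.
6185689

p(n) counts ways to write n as a sum of positive integers (order ignored).
Euler's pentagonal recurrence: p(k) = p(k-1) + p(k-2) - p(k-5) - p(k-7) + p(k-12) + p(k-15) - ... (offsets j(3j∓1)/2, signs ++--, p(0)=1, p(<0)=0).
DP table for k = 0..72: p(0)=1, p(1)=1, p(2)=2, p(3)=3, p(4)=5, p(5)=7, p(6)=11, p(7)=15, p(8)=22, p(9)=30, p(10)=42, p(11)=56, p(12)=77, p(13)=101, p(14)=135, p(15)=176, p(16)=231, p(17)=297, p(18)=385, p(19)=490, p(20)=627, p(21)=792, p(22)=1002, p(23)=1255, p(24)=1575, p(25)=1958, p(26)=2436, p(27)=3010, p(28)=3718, p(29)=4565, p(30)=5604, p(31)=6842, p(32)=8349, p(33)=10143, p(34)=12310, p(35)=14883, p(36)=17977, p(37)=21637, p(38)=26015, p(39)=31185, p(40)=37338, p(41)=44583, p(42)=53174, p(43)=63261, p(44)=75175, p(45)=89134, p(46)=105558, p(47)=124754, p(48)=147273, p(49)=173525, p(50)=204226, p(51)=239943, p(52)=281589, p(53)=329931, p(54)=386155, p(55)=451276, p(56)=526823, p(57)=614154, p(58)=715220, p(59)=831820, p(60)=966467, p(61)=1121505, p(62)=1300156, p(63)=1505499, p(64)=1741630, p(65)=2012558, p(66)=2323520, p(67)=2679689, p(68)=3087735, p(69)=3554345, p(70)=4087968, p(71)=4697205, p(72)=5392783.
Final step: p(73) = p(72) + p(71) - p(68) - p(66) + p(61) + p(58) - p(51) - p(47) + p(38) + p(33) - p(22) - p(16) + p(3)
= 5392783 + 4697205 - 3087735 - 2323520 + 1121505 + 715220 - 239943 - 124754 + 26015 + 10143 - 1002 - 231 + 3
= 6185689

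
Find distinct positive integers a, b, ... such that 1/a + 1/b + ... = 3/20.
1/7 + 1/140

Greedy algorithm:
3/20: ceiling(20/3) = 7, use 1/7
1/140: ceiling(140/1) = 140, use 1/140
Result: 3/20 = 1/7 + 1/140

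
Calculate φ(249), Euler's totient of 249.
164

249 = 3 × 83
φ(n) = n × ∏(1 - 1/p) for each prime p dividing n
φ(249) = 249 × (1 - 1/3) × (1 - 1/83) = 164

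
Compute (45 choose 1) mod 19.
7

Using Lucas' theorem:
Write n=45 and k=1 in base 19:
n in base 19: [2, 7]
k in base 19: [0, 1]
C(45,1) mod 19 = ∏ C(n_i, k_i) mod 19
Digit binomials (mod 19): C(2,0) = 1; C(7,1) = 7
Product: 1 × 7 = 7 ≡ 7 (mod 19)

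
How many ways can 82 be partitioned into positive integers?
20506255

p(n) counts ways to write n as a sum of positive integers (order ignored).
Euler's pentagonal recurrence: p(k) = p(k-1) + p(k-2) - p(k-5) - p(k-7) + p(k-12) + p(k-15) - ... (offsets j(3j∓1)/2, signs ++--, p(0)=1, p(<0)=0).
DP table for k = 0..81: p(0)=1, p(1)=1, p(2)=2, p(3)=3, p(4)=5, p(5)=7, p(6)=11, p(7)=15, p(8)=22, p(9)=30, p(10)=42, p(11)=56, p(12)=77, p(13)=101, p(14)=135, p(15)=176, p(16)=231, p(17)=297, p(18)=385, p(19)=490, p(20)=627, p(21)=792, p(22)=1002, p(23)=1255, p(24)=1575, p(25)=1958, p(26)=2436, p(27)=3010, p(28)=3718, p(29)=4565, p(30)=5604, p(31)=6842, p(32)=8349, p(33)=10143, p(34)=12310, p(35)=14883, p(36)=17977, p(37)=21637, p(38)=26015, p(39)=31185, p(40)=37338, p(41)=44583, p(42)=53174, p(43)=63261, p(44)=75175, p(45)=89134, p(46)=105558, p(47)=124754, p(48)=147273, p(49)=173525, p(50)=204226, p(51)=239943, p(52)=281589, p(53)=329931, p(54)=386155, p(55)=451276, p(56)=526823, p(57)=614154, p(58)=715220, p(59)=831820, p(60)=966467, p(61)=1121505, p(62)=1300156, p(63)=1505499, p(64)=1741630, p(65)=2012558, p(66)=2323520, p(67)=2679689, p(68)=3087735, p(69)=3554345, p(70)=4087968, p(71)=4697205, p(72)=5392783, p(73)=6185689, p(74)=7089500, p(75)=8118264, p(76)=9289091, p(77)=10619863, p(78)=12132164, p(79)=13848650, p(80)=15796476, p(81)=18004327.
Final step: p(82) = p(81) + p(80) - p(77) - p(75) + p(70) + p(67) - p(60) - p(56) + p(47) + p(42) - p(31) - p(25) + p(12) + p(5)
= 18004327 + 15796476 - 10619863 - 8118264 + 4087968 + 2679689 - 966467 - 526823 + 124754 + 53174 - 6842 - 1958 + 77 + 7
= 20506255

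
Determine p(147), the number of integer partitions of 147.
30388671978

p(n) counts ways to write n as a sum of positive integers (order ignored).
Euler's pentagonal recurrence: p(k) = p(k-1) + p(k-2) - p(k-5) - p(k-7) + p(k-12) + p(k-15) - ... (offsets j(3j∓1)/2, signs ++--, p(0)=1, p(<0)=0).
DP table for k = 0..146: p(0)=1, p(1)=1, p(2)=2, p(3)=3, p(4)=5, p(5)=7, p(6)=11, p(7)=15, p(8)=22, p(9)=30, p(10)=42, p(11)=56, p(12)=77, p(13)=101, p(14)=135, p(15)=176, p(16)=231, p(17)=297, p(18)=385, p(19)=490, p(20)=627, p(21)=792, p(22)=1002, p(23)=1255, p(24)=1575, p(25)=1958, p(26)=2436, p(27)=3010, p(28)=3718, p(29)=4565, p(30)=5604, p(31)=6842, p(32)=8349, p(33)=10143, p(34)=12310, p(35)=14883, p(36)=17977, p(37)=21637, p(38)=26015, p(39)=31185, p(40)=37338, p(41)=44583, p(42)=53174, p(43)=63261, p(44)=75175, p(45)=89134, p(46)=105558, p(47)=124754, p(48)=147273, p(49)=173525, p(50)=204226, p(51)=239943, p(52)=281589, p(53)=329931, p(54)=386155, p(55)=451276, p(56)=526823, p(57)=614154, p(58)=715220, p(59)=831820, p(60)=966467, p(61)=1121505, p(62)=1300156, p(63)=1505499, p(64)=1741630, p(65)=2012558, p(66)=2323520, p(67)=2679689, p(68)=3087735, p(69)=3554345, p(70)=4087968, p(71)=4697205, p(72)=5392783, p(73)=6185689, p(74)=7089500, p(75)=8118264, p(76)=9289091, p(77)=10619863, p(78)=12132164, p(79)=13848650, p(80)=15796476, p(81)=18004327, p(82)=20506255, p(83)=23338469, p(84)=26543660, p(85)=30167357, p(86)=34262962, p(87)=38887673, p(88)=44108109, p(89)=49995925, p(90)=56634173, p(91)=64112359, p(92)=72533807, p(93)=82010177, p(94)=92669720, p(95)=104651419, p(96)=118114304, p(97)=133230930, p(98)=150198136, p(99)=169229875, p(100)=190569292, p(101)=214481126, p(102)=241265379, p(103)=271248950, p(104)=304801365, p(105)=342325709, p(106)=384276336, p(107)=431149389, p(108)=483502844, p(109)=541946240, p(110)=607163746, p(111)=679903203, p(112)=761002156, p(113)=851376628, p(114)=952050665, p(115)=1064144451, p(116)=1188908248, p(117)=1327710076, p(118)=1482074143, p(119)=1653668665, p(120)=1844349560, p(121)=2056148051, p(122)=2291320912, p(123)=2552338241, p(124)=2841940500, p(125)=3163127352, p(126)=3519222692, p(127)=3913864295, p(128)=4351078600, p(129)=4835271870, p(130)=5371315400, p(131)=5964539504, p(132)=6620830889, p(133)=7346629512, p(134)=8149040695, p(135)=9035836076, p(136)=10015581680, p(137)=11097645016, p(138)=12292341831, p(139)=13610949895, p(140)=15065878135, p(141)=16670689208, p(142)=18440293320, p(143)=20390982757, p(144)=22540654445, p(145)=24908858009, p(146)=27517052599.
Final step: p(147) = p(146) + p(145) - p(142) - p(140) + p(135) + p(132) - p(125) - p(121) + p(112) + p(107) - p(96) - p(90) + p(77) + p(70) - p(55) - p(47) + p(30) + p(21) - p(2)
= 27517052599 + 24908858009 - 18440293320 - 15065878135 + 9035836076 + 6620830889 - 3163127352 - 2056148051 + 761002156 + 431149389 - 118114304 - 56634173 + 10619863 + 4087968 - 451276 - 124754 + 5604 + 792 - 2
= 30388671978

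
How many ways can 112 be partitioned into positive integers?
761002156

p(n) counts ways to write n as a sum of positive integers (order ignored).
Euler's pentagonal recurrence: p(k) = p(k-1) + p(k-2) - p(k-5) - p(k-7) + p(k-12) + p(k-15) - ... (offsets j(3j∓1)/2, signs ++--, p(0)=1, p(<0)=0).
DP table for k = 0..111: p(0)=1, p(1)=1, p(2)=2, p(3)=3, p(4)=5, p(5)=7, p(6)=11, p(7)=15, p(8)=22, p(9)=30, p(10)=42, p(11)=56, p(12)=77, p(13)=101, p(14)=135, p(15)=176, p(16)=231, p(17)=297, p(18)=385, p(19)=490, p(20)=627, p(21)=792, p(22)=1002, p(23)=1255, p(24)=1575, p(25)=1958, p(26)=2436, p(27)=3010, p(28)=3718, p(29)=4565, p(30)=5604, p(31)=6842, p(32)=8349, p(33)=10143, p(34)=12310, p(35)=14883, p(36)=17977, p(37)=21637, p(38)=26015, p(39)=31185, p(40)=37338, p(41)=44583, p(42)=53174, p(43)=63261, p(44)=75175, p(45)=89134, p(46)=105558, p(47)=124754, p(48)=147273, p(49)=173525, p(50)=204226, p(51)=239943, p(52)=281589, p(53)=329931, p(54)=386155, p(55)=451276, p(56)=526823, p(57)=614154, p(58)=715220, p(59)=831820, p(60)=966467, p(61)=1121505, p(62)=1300156, p(63)=1505499, p(64)=1741630, p(65)=2012558, p(66)=2323520, p(67)=2679689, p(68)=3087735, p(69)=3554345, p(70)=4087968, p(71)=4697205, p(72)=5392783, p(73)=6185689, p(74)=7089500, p(75)=8118264, p(76)=9289091, p(77)=10619863, p(78)=12132164, p(79)=13848650, p(80)=15796476, p(81)=18004327, p(82)=20506255, p(83)=23338469, p(84)=26543660, p(85)=30167357, p(86)=34262962, p(87)=38887673, p(88)=44108109, p(89)=49995925, p(90)=56634173, p(91)=64112359, p(92)=72533807, p(93)=82010177, p(94)=92669720, p(95)=104651419, p(96)=118114304, p(97)=133230930, p(98)=150198136, p(99)=169229875, p(100)=190569292, p(101)=214481126, p(102)=241265379, p(103)=271248950, p(104)=304801365, p(105)=342325709, p(106)=384276336, p(107)=431149389, p(108)=483502844, p(109)=541946240, p(110)=607163746, p(111)=679903203.
Final step: p(112) = p(111) + p(110) - p(107) - p(105) + p(100) + p(97) - p(90) - p(86) + p(77) + p(72) - p(61) - p(55) + p(42) + p(35) - p(20) - p(12)
= 679903203 + 607163746 - 431149389 - 342325709 + 190569292 + 133230930 - 56634173 - 34262962 + 10619863 + 5392783 - 1121505 - 451276 + 53174 + 14883 - 627 - 77
= 761002156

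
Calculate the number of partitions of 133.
7346629512

p(n) counts ways to write n as a sum of positive integers (order ignored).
Euler's pentagonal recurrence: p(k) = p(k-1) + p(k-2) - p(k-5) - p(k-7) + p(k-12) + p(k-15) - ... (offsets j(3j∓1)/2, signs ++--, p(0)=1, p(<0)=0).
DP table for k = 0..132: p(0)=1, p(1)=1, p(2)=2, p(3)=3, p(4)=5, p(5)=7, p(6)=11, p(7)=15, p(8)=22, p(9)=30, p(10)=42, p(11)=56, p(12)=77, p(13)=101, p(14)=135, p(15)=176, p(16)=231, p(17)=297, p(18)=385, p(19)=490, p(20)=627, p(21)=792, p(22)=1002, p(23)=1255, p(24)=1575, p(25)=1958, p(26)=2436, p(27)=3010, p(28)=3718, p(29)=4565, p(30)=5604, p(31)=6842, p(32)=8349, p(33)=10143, p(34)=12310, p(35)=14883, p(36)=17977, p(37)=21637, p(38)=26015, p(39)=31185, p(40)=37338, p(41)=44583, p(42)=53174, p(43)=63261, p(44)=75175, p(45)=89134, p(46)=105558, p(47)=124754, p(48)=147273, p(49)=173525, p(50)=204226, p(51)=239943, p(52)=281589, p(53)=329931, p(54)=386155, p(55)=451276, p(56)=526823, p(57)=614154, p(58)=715220, p(59)=831820, p(60)=966467, p(61)=1121505, p(62)=1300156, p(63)=1505499, p(64)=1741630, p(65)=2012558, p(66)=2323520, p(67)=2679689, p(68)=3087735, p(69)=3554345, p(70)=4087968, p(71)=4697205, p(72)=5392783, p(73)=6185689, p(74)=7089500, p(75)=8118264, p(76)=9289091, p(77)=10619863, p(78)=12132164, p(79)=13848650, p(80)=15796476, p(81)=18004327, p(82)=20506255, p(83)=23338469, p(84)=26543660, p(85)=30167357, p(86)=34262962, p(87)=38887673, p(88)=44108109, p(89)=49995925, p(90)=56634173, p(91)=64112359, p(92)=72533807, p(93)=82010177, p(94)=92669720, p(95)=104651419, p(96)=118114304, p(97)=133230930, p(98)=150198136, p(99)=169229875, p(100)=190569292, p(101)=214481126, p(102)=241265379, p(103)=271248950, p(104)=304801365, p(105)=342325709, p(106)=384276336, p(107)=431149389, p(108)=483502844, p(109)=541946240, p(110)=607163746, p(111)=679903203, p(112)=761002156, p(113)=851376628, p(114)=952050665, p(115)=1064144451, p(116)=1188908248, p(117)=1327710076, p(118)=1482074143, p(119)=1653668665, p(120)=1844349560, p(121)=2056148051, p(122)=2291320912, p(123)=2552338241, p(124)=2841940500, p(125)=3163127352, p(126)=3519222692, p(127)=3913864295, p(128)=4351078600, p(129)=4835271870, p(130)=5371315400, p(131)=5964539504, p(132)=6620830889.
Final step: p(133) = p(132) + p(131) - p(128) - p(126) + p(121) + p(118) - p(111) - p(107) + p(98) + p(93) - p(82) - p(76) + p(63) + p(56) - p(41) - p(33) + p(16) + p(7)
= 6620830889 + 5964539504 - 4351078600 - 3519222692 + 2056148051 + 1482074143 - 679903203 - 431149389 + 150198136 + 82010177 - 20506255 - 9289091 + 1505499 + 526823 - 44583 - 10143 + 231 + 15
= 7346629512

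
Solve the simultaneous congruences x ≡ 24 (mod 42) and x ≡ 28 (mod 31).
276

Using Chinese Remainder Theorem:
M = 42 × 31 = 1302
M1 = 31, M2 = 42
y1 = 31^(-1) mod 42 = 19
y2 = 42^(-1) mod 31 = 17
x = (24×31×19 + 28×42×17) mod 1302 = 276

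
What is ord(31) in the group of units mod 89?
88

89 is prime, so ord(31) divides φ(89) = 88.
Divisors of 88: 1, 2, 4, 8, 11, 22, 44, 88.
Repeated squaring: 31^1 ≡ 31, 31^2 ≡ 71, 31^4 ≡ 57, 31^8 ≡ 45, 31^16 ≡ 67, 31^32 ≡ 39, 31^64 ≡ 8 (mod 89).
Test 31^d mod 89 for each divisor d in increasing order:
31^1 ≡ 31
31^2 ≡ 71
31^4 ≡ 57
31^8 ≡ 45
31^11 = 31^8·31^2·31^1 ≡ 77
31^22 = 31^16·31^4·31^2 ≡ 55
31^44 = 31^32·31^8·31^4 ≡ 88
31^88 = 31^64·31^16·31^8 ≡ 1  ← first divisor giving 1
The order is 88.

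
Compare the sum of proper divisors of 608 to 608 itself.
abundant

Proper divisors of 608: sum = 1 + 2 + 4 + 8 + 16 + 19 + 32 + 38 + 76 + 152 + 304 = 652
Since 652 > 608, 608 is abundant.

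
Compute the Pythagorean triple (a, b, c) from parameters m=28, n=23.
(255, 1288, 1313)

Euclid's formula: a = m² - n², b = 2mn, c = m² + n²
m = 28, n = 23
a = 28² - 23² = 784 - 529 = 255
b = 2 × 28 × 23 = 1288
c = 28² + 23² = 784 + 529 = 1313
Verification: 255² + 1288² = 65025 + 1658944 = 1723969 = 1313² ✓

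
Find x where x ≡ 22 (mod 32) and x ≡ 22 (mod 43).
22

Using Chinese Remainder Theorem:
M = 32 × 43 = 1376
M1 = 43, M2 = 32
y1 = 43^(-1) mod 32 = 3
y2 = 32^(-1) mod 43 = 39
x = (22×43×3 + 22×32×39) mod 1376 = 22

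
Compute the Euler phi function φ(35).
24

35 = 5 × 7
φ(n) = n × ∏(1 - 1/p) for each prime p dividing n
φ(35) = 35 × (1 - 1/5) × (1 - 1/7) = 24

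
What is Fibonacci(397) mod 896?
233

Matrix identity: Q^n = [[F_(n+1), F_n], [F_n, F_(n-1)]] with Q = [[1,1],[1,0]].
n = 397 = 110001101₂. Square-and-multiply, entries mod 896:
Q^1 = [[1,1],[1,0]]
Q^3 = (Q^1)²·Q = [[3,2],[2,1]]
Q^6 = (Q^3)² = [[13,8],[8,5]]
Q^12 = (Q^6)² = [[233,144],[144,89]]
Q^24 = (Q^12)² = [[657,672],[672,881]]
Q^49 = (Q^24)²·Q = [[225,673],[673,448]]
Q^99 = (Q^49)²·Q = [[451,2],[2,449]]
Q^198 = (Q^99)² = [[13,8],[8,5]]
Q^397 = (Q^198)²·Q = [[377,233],[233,144]]
F_397 mod 896 = Q^397[0][1] = 233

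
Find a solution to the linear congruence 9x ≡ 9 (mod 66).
x ≡ 1 (mod 22)

gcd(9, 66) = 3, which divides 9, so solutions exist.
Divide through by 3: 3x ≡ 3 (mod 22).
Find 3^(-1) mod 22 by the extended Euclidean algorithm:
22 = 7 × 3 + 1  ⟹  1 = (1)·22 + (-7)·3
So (-7)·3 ≡ 1 (mod 22), i.e. 3^(-1) ≡ -7 ≡ 15 (mod 22).
x ≡ 15 × 3 = 45 ≡ 1 (mod 22).
Check: 9 × 1 = 9 ≡ 9 (mod 66).
x ≡ 1 (mod 22), giving 3 solutions mod 66.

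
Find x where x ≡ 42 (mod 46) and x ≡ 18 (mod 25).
318

Using Chinese Remainder Theorem:
M = 46 × 25 = 1150
M1 = 25, M2 = 46
y1 = 25^(-1) mod 46 = 35
y2 = 46^(-1) mod 25 = 6
x = (42×25×35 + 18×46×6) mod 1150 = 318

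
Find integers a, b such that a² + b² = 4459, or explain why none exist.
Not possible

Factorization: 4459 = 7^3 × 13
By Fermat: n is sum of two squares iff every prime p ≡ 3 (mod 4) appears to even power.
Prime(s) ≡ 3 (mod 4) with odd exponent: [(7, 3)]
Therefore 4459 cannot be expressed as a² + b².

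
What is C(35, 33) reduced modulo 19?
6

Using Lucas' theorem:
Write n=35 and k=33 in base 19:
n in base 19: [1, 16]
k in base 19: [1, 14]
C(35,33) mod 19 = ∏ C(n_i, k_i) mod 19
Digit binomials (mod 19): C(1,1) = 1; C(16,14) = 120 ≡ 6
Product: 1 × 6 = 6 ≡ 6 (mod 19)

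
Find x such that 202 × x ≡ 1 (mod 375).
13

gcd(202, 375) = 1, so the inverse exists.
Extended Euclidean algorithm on (375, 202):
375 = 1 × 202 + 173  ⟹  173 = (1)·375 + (-1)·202
202 = 1 × 173 + 29  ⟹  29 = (-1)·375 + (2)·202
173 = 5 × 29 + 28  ⟹  28 = (6)·375 + (-11)·202
29 = 1 × 28 + 1  ⟹  1 = (-7)·375 + (13)·202
So (13)·202 ≡ 1 (mod 375), i.e. 202^(-1) ≡ 13 (mod 375).
Check: 202 × 13 = 2626 ≡ 1 (mod 375)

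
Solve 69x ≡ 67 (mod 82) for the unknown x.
x ≡ 39 (mod 82)

gcd(69, 82) = 1, which divides 67, so solutions exist.
Find 69^(-1) mod 82 by the extended Euclidean algorithm:
82 = 1 × 69 + 13  ⟹  13 = (1)·82 + (-1)·69
69 = 5 × 13 + 4  ⟹  4 = (-5)·82 + (6)·69
13 = 3 × 4 + 1  ⟹  1 = (16)·82 + (-19)·69
So (-19)·69 ≡ 1 (mod 82), i.e. 69^(-1) ≡ -19 ≡ 63 (mod 82).
x ≡ 63 × 67 = 4221 ≡ 39 (mod 82).
Check: 69 × 39 = 2691 ≡ 67 (mod 82).
Unique solution: x ≡ 39 (mod 82)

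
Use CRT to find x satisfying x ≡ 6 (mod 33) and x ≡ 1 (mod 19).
39

Using Chinese Remainder Theorem:
M = 33 × 19 = 627
M1 = 19, M2 = 33
y1 = 19^(-1) mod 33 = 7
y2 = 33^(-1) mod 19 = 15
x = (6×19×7 + 1×33×15) mod 627 = 39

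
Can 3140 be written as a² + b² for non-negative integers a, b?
2² + 56² (a=2, b=56)

Factorization: 3140 = 2^2 × 5 × 157
By Fermat: n is sum of two squares iff every prime p ≡ 3 (mod 4) appears to even power.
All primes ≡ 3 (mod 4) appear to even power.
Search a = 0, 1, 2, … for 3140 - a² a perfect square: first hit at a = 2: 3140 - 4 = 3136 = 56².
3140 = 2² + 56² = 4 + 3136 ✓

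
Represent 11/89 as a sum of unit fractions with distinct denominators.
1/9 + 1/81 + 1/7209

Greedy algorithm:
11/89: ceiling(89/11) = 9, use 1/9
10/801: ceiling(801/10) = 81, use 1/81
1/7209: ceiling(7209/1) = 7209, use 1/7209
Result: 11/89 = 1/9 + 1/81 + 1/7209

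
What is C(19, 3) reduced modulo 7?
3

Using Lucas' theorem:
Write n=19 and k=3 in base 7:
n in base 7: [2, 5]
k in base 7: [0, 3]
C(19,3) mod 7 = ∏ C(n_i, k_i) mod 7
Digit binomials (mod 7): C(2,0) = 1; C(5,3) = 10 ≡ 3
Product: 1 × 3 = 3 ≡ 3 (mod 7)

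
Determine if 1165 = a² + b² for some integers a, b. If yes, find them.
3² + 34² (a=3, b=34)

Factorization: 1165 = 5 × 233
By Fermat: n is sum of two squares iff every prime p ≡ 3 (mod 4) appears to even power.
All primes ≡ 3 (mod 4) appear to even power.
Search a = 0, 1, 2, … for 1165 - a² a perfect square: first hit at a = 3: 1165 - 9 = 1156 = 34².
1165 = 3² + 34² = 9 + 1156 ✓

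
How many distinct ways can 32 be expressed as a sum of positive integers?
8349

p(n) counts ways to write n as a sum of positive integers (order ignored).
Euler's pentagonal recurrence: p(k) = p(k-1) + p(k-2) - p(k-5) - p(k-7) + p(k-12) + p(k-15) - ... (offsets j(3j∓1)/2, signs ++--, p(0)=1, p(<0)=0).
DP table for k = 0..31: p(0)=1, p(1)=1, p(2)=2, p(3)=3, p(4)=5, p(5)=7, p(6)=11, p(7)=15, p(8)=22, p(9)=30, p(10)=42, p(11)=56, p(12)=77, p(13)=101, p(14)=135, p(15)=176, p(16)=231, p(17)=297, p(18)=385, p(19)=490, p(20)=627, p(21)=792, p(22)=1002, p(23)=1255, p(24)=1575, p(25)=1958, p(26)=2436, p(27)=3010, p(28)=3718, p(29)=4565, p(30)=5604, p(31)=6842.
Final step: p(32) = p(31) + p(30) - p(27) - p(25) + p(20) + p(17) - p(10) - p(6)
= 6842 + 5604 - 3010 - 1958 + 627 + 297 - 42 - 11
= 8349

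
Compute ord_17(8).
8

17 is prime, so ord(8) divides φ(17) = 16.
Divisors of 16: 1, 2, 4, 8, 16.
Repeated squaring: 8^1 ≡ 8, 8^2 ≡ 13, 8^4 ≡ 16, 8^8 ≡ 1, 8^16 ≡ 1 (mod 17).
Test 8^d mod 17 for each divisor d in increasing order:
8^1 ≡ 8
8^2 ≡ 13
8^4 ≡ 16
8^8 ≡ 1  ← first divisor giving 1
The order is 8.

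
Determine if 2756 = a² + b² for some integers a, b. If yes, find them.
16² + 50² (a=16, b=50)

Factorization: 2756 = 2^2 × 13 × 53
By Fermat: n is sum of two squares iff every prime p ≡ 3 (mod 4) appears to even power.
All primes ≡ 3 (mod 4) appear to even power.
Search a = 0, 1, 2, … for 2756 - a² a perfect square: first hit at a = 16: 2756 - 256 = 2500 = 50².
2756 = 16² + 50² = 256 + 2500 ✓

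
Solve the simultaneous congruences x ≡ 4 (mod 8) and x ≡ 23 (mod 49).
268

Using Chinese Remainder Theorem:
M = 8 × 49 = 392
M1 = 49, M2 = 8
y1 = 49^(-1) mod 8 = 1
y2 = 8^(-1) mod 49 = 43
x = (4×49×1 + 23×8×43) mod 392 = 268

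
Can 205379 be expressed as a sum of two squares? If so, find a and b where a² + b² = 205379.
Not possible

Factorization: 205379 = 59^3
By Fermat: n is sum of two squares iff every prime p ≡ 3 (mod 4) appears to even power.
Prime(s) ≡ 3 (mod 4) with odd exponent: [(59, 3)]
Therefore 205379 cannot be expressed as a² + b².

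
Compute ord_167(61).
83

167 is prime, so ord(61) divides φ(167) = 166.
Divisors of 166: 1, 2, 83, 166.
Repeated squaring: 61^1 ≡ 61, 61^2 ≡ 47, 61^4 ≡ 38, 61^8 ≡ 108, 61^16 ≡ 141, 61^32 ≡ 8, 61^64 ≡ 64, 61^128 ≡ 88 (mod 167).
Test 61^d mod 167 for each divisor d in increasing order:
61^1 ≡ 61
61^2 ≡ 47
61^83 = 61^64·61^16·61^2·61^1 ≡ 1  ← first divisor giving 1
The order is 83.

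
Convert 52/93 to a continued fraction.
[0; 1, 1, 3, 1, 2, 1, 2]

Euclidean algorithm steps:
52 = 0 × 93 + 52
93 = 1 × 52 + 41
52 = 1 × 41 + 11
41 = 3 × 11 + 8
11 = 1 × 8 + 3
8 = 2 × 3 + 2
3 = 1 × 2 + 1
2 = 2 × 1 + 0
Continued fraction: [0; 1, 1, 3, 1, 2, 1, 2]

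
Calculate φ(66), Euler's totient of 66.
20

66 = 2 × 3 × 11
φ(n) = n × ∏(1 - 1/p) for each prime p dividing n
φ(66) = 66 × (1 - 1/2) × (1 - 1/3) × (1 - 1/11) = 20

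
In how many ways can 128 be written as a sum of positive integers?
4351078600

p(n) counts ways to write n as a sum of positive integers (order ignored).
Euler's pentagonal recurrence: p(k) = p(k-1) + p(k-2) - p(k-5) - p(k-7) + p(k-12) + p(k-15) - ... (offsets j(3j∓1)/2, signs ++--, p(0)=1, p(<0)=0).
DP table for k = 0..127: p(0)=1, p(1)=1, p(2)=2, p(3)=3, p(4)=5, p(5)=7, p(6)=11, p(7)=15, p(8)=22, p(9)=30, p(10)=42, p(11)=56, p(12)=77, p(13)=101, p(14)=135, p(15)=176, p(16)=231, p(17)=297, p(18)=385, p(19)=490, p(20)=627, p(21)=792, p(22)=1002, p(23)=1255, p(24)=1575, p(25)=1958, p(26)=2436, p(27)=3010, p(28)=3718, p(29)=4565, p(30)=5604, p(31)=6842, p(32)=8349, p(33)=10143, p(34)=12310, p(35)=14883, p(36)=17977, p(37)=21637, p(38)=26015, p(39)=31185, p(40)=37338, p(41)=44583, p(42)=53174, p(43)=63261, p(44)=75175, p(45)=89134, p(46)=105558, p(47)=124754, p(48)=147273, p(49)=173525, p(50)=204226, p(51)=239943, p(52)=281589, p(53)=329931, p(54)=386155, p(55)=451276, p(56)=526823, p(57)=614154, p(58)=715220, p(59)=831820, p(60)=966467, p(61)=1121505, p(62)=1300156, p(63)=1505499, p(64)=1741630, p(65)=2012558, p(66)=2323520, p(67)=2679689, p(68)=3087735, p(69)=3554345, p(70)=4087968, p(71)=4697205, p(72)=5392783, p(73)=6185689, p(74)=7089500, p(75)=8118264, p(76)=9289091, p(77)=10619863, p(78)=12132164, p(79)=13848650, p(80)=15796476, p(81)=18004327, p(82)=20506255, p(83)=23338469, p(84)=26543660, p(85)=30167357, p(86)=34262962, p(87)=38887673, p(88)=44108109, p(89)=49995925, p(90)=56634173, p(91)=64112359, p(92)=72533807, p(93)=82010177, p(94)=92669720, p(95)=104651419, p(96)=118114304, p(97)=133230930, p(98)=150198136, p(99)=169229875, p(100)=190569292, p(101)=214481126, p(102)=241265379, p(103)=271248950, p(104)=304801365, p(105)=342325709, p(106)=384276336, p(107)=431149389, p(108)=483502844, p(109)=541946240, p(110)=607163746, p(111)=679903203, p(112)=761002156, p(113)=851376628, p(114)=952050665, p(115)=1064144451, p(116)=1188908248, p(117)=1327710076, p(118)=1482074143, p(119)=1653668665, p(120)=1844349560, p(121)=2056148051, p(122)=2291320912, p(123)=2552338241, p(124)=2841940500, p(125)=3163127352, p(126)=3519222692, p(127)=3913864295.
Final step: p(128) = p(127) + p(126) - p(123) - p(121) + p(116) + p(113) - p(106) - p(102) + p(93) + p(88) - p(77) - p(71) + p(58) + p(51) - p(36) - p(28) + p(11) + p(2)
= 3913864295 + 3519222692 - 2552338241 - 2056148051 + 1188908248 + 851376628 - 384276336 - 241265379 + 82010177 + 44108109 - 10619863 - 4697205 + 715220 + 239943 - 17977 - 3718 + 56 + 2
= 4351078600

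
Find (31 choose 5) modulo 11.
5

Using Lucas' theorem:
Write n=31 and k=5 in base 11:
n in base 11: [2, 9]
k in base 11: [0, 5]
C(31,5) mod 11 = ∏ C(n_i, k_i) mod 11
Digit binomials (mod 11): C(2,0) = 1; C(9,5) = 126 ≡ 5
Product: 1 × 5 = 5 ≡ 5 (mod 11)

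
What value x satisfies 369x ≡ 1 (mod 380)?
69

gcd(369, 380) = 1, so the inverse exists.
Extended Euclidean algorithm on (380, 369):
380 = 1 × 369 + 11  ⟹  11 = (1)·380 + (-1)·369
369 = 33 × 11 + 6  ⟹  6 = (-33)·380 + (34)·369
11 = 1 × 6 + 5  ⟹  5 = (34)·380 + (-35)·369
6 = 1 × 5 + 1  ⟹  1 = (-67)·380 + (69)·369
So (69)·369 ≡ 1 (mod 380), i.e. 369^(-1) ≡ 69 (mod 380).
Check: 369 × 69 = 25461 ≡ 1 (mod 380)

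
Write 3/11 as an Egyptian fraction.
1/4 + 1/44

Greedy algorithm:
3/11: ceiling(11/3) = 4, use 1/4
1/44: ceiling(44/1) = 44, use 1/44
Result: 3/11 = 1/4 + 1/44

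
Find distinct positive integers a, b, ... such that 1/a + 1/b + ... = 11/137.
1/13 + 1/297 + 1/528957

Greedy algorithm:
11/137: ceiling(137/11) = 13, use 1/13
6/1781: ceiling(1781/6) = 297, use 1/297
1/528957: ceiling(528957/1) = 528957, use 1/528957
Result: 11/137 = 1/13 + 1/297 + 1/528957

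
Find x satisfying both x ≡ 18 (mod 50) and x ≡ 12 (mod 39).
168

Using Chinese Remainder Theorem:
M = 50 × 39 = 1950
M1 = 39, M2 = 50
y1 = 39^(-1) mod 50 = 9
y2 = 50^(-1) mod 39 = 32
x = (18×39×9 + 12×50×32) mod 1950 = 168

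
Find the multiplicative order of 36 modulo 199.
99

199 is prime, so ord(36) divides φ(199) = 198.
Divisors of 198: 1, 2, 3, 6, 9, 11, 18, 22, 33, 66, 99, 198.
Repeated squaring: 36^1 ≡ 36, 36^2 ≡ 102, 36^4 ≡ 56, 36^8 ≡ 151, 36^16 ≡ 115, 36^32 ≡ 91, 36^64 ≡ 122, 36^128 ≡ 158 (mod 199).
Test 36^d mod 199 for each divisor d in increasing order:
36^1 ≡ 36
36^2 ≡ 102
36^3 = 36^2·36^1 ≡ 90
36^6 = 36^4·36^2 ≡ 140
36^9 = 36^8·36^1 ≡ 63
36^11 = 36^8·36^2·36^1 ≡ 58
36^18 = 36^16·36^2 ≡ 188
36^22 = 36^16·36^4·36^2 ≡ 180
36^33 = 36^32·36^1 ≡ 92
36^66 = 36^64·36^2 ≡ 106
36^99 = 36^64·36^32·36^2·36^1 ≡ 1  ← first divisor giving 1
The order is 99.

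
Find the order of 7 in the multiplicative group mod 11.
10

11 is prime, so ord(7) divides φ(11) = 10.
Divisors of 10: 1, 2, 5, 10.
Repeated squaring: 7^1 ≡ 7, 7^2 ≡ 5, 7^4 ≡ 3, 7^8 ≡ 9 (mod 11).
Test 7^d mod 11 for each divisor d in increasing order:
7^1 ≡ 7
7^2 ≡ 5
7^5 = 7^4·7^1 ≡ 10
7^10 = 7^8·7^2 ≡ 1  ← first divisor giving 1
The order is 10.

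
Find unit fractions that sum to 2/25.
1/13 + 1/325

Greedy algorithm:
2/25: ceiling(25/2) = 13, use 1/13
1/325: ceiling(325/1) = 325, use 1/325
Result: 2/25 = 1/13 + 1/325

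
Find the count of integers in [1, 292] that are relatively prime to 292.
144

292 = 2^2 × 73
φ(n) = n × ∏(1 - 1/p) for each prime p dividing n
φ(292) = 292 × (1 - 1/2) × (1 - 1/73) = 144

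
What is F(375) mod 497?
475

Matrix identity: Q^n = [[F_(n+1), F_n], [F_n, F_(n-1)]] with Q = [[1,1],[1,0]].
n = 375 = 101110111₂. Square-and-multiply, entries mod 497:
Q^1 = [[1,1],[1,0]]
Q^2 = (Q^1)² = [[2,1],[1,1]]
Q^5 = (Q^2)²·Q = [[8,5],[5,3]]
Q^11 = (Q^5)²·Q = [[144,89],[89,55]]
Q^23 = (Q^11)²·Q = [[147,328],[328,316]]
Q^46 = (Q^23)² = [[470,279],[279,191]]
Q^93 = (Q^46)²·Q = [[76,44],[44,32]]
Q^187 = (Q^93)²·Q = [[39,257],[257,279]]
Q^375 = (Q^187)²·Q = [[196,475],[475,218]]
F_375 mod 497 = Q^375[0][1] = 475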